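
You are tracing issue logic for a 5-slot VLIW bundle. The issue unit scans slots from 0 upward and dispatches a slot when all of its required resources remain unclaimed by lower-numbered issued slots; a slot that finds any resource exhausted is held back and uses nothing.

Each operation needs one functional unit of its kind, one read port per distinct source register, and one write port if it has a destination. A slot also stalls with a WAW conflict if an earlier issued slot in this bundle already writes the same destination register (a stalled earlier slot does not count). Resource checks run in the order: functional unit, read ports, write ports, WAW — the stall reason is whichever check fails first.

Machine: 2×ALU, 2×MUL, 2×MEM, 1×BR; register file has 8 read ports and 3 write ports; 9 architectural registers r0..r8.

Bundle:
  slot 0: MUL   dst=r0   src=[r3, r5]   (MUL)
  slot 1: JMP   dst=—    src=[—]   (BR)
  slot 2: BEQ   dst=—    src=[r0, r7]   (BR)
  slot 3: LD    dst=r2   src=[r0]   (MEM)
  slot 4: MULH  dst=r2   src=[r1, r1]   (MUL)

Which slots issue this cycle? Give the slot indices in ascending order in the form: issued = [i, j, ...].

slot 0 (MUL): ISSUE — free A2,Mu1,Ld2,B1 rp6 wp2
slot 1 (BR): ISSUE — free A2,Mu1,Ld2,B0 rp6 wp2
slot 2 (BR): stall FU — free A2,Mu1,Ld2,B0 rp6 wp2
slot 3 (MEM): ISSUE — free A2,Mu1,Ld1,B0 rp5 wp1
slot 4 (MUL): stall WAW — free A2,Mu1,Ld1,B0 rp5 wp1

issued = [0, 1, 3]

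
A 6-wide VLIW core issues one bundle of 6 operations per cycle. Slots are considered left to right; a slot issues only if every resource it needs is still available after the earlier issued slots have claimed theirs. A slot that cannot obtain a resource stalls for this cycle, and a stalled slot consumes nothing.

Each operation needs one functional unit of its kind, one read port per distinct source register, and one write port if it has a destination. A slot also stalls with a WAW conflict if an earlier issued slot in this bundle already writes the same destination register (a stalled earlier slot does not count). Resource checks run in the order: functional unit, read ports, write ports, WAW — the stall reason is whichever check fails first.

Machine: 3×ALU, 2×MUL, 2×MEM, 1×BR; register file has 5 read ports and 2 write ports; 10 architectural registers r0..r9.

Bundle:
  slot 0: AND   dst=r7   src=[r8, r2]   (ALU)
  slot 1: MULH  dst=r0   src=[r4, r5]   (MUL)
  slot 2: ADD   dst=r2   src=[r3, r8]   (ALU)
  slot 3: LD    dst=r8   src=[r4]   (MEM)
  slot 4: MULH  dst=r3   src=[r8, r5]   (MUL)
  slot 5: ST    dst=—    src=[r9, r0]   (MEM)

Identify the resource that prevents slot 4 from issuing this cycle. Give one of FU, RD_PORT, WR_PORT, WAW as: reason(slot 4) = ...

#0 ALU src=r8,r2 dispatched  <A:2 Mu:2 Ld:2 B:1 rd:3 wr:1>
#1 MUL src=r4,r5 dispatched  <A:2 Mu:1 Ld:2 B:1 rd:1 wr:0>
#2 ALU src=r3,r8 held:RD_PORT  <A:2 Mu:1 Ld:2 B:1 rd:1 wr:0>
#3 MEM src=r4 held:WR_PORT  <A:2 Mu:1 Ld:2 B:1 rd:1 wr:0>
#4 MUL src=r8,r5 held:RD_PORT  <A:2 Mu:1 Ld:2 B:1 rd:1 wr:0>
#5 MEM src=r9,r0 held:RD_PORT  <A:2 Mu:1 Ld:2 B:1 rd:1 wr:0>

reason(slot 4) = RD_PORT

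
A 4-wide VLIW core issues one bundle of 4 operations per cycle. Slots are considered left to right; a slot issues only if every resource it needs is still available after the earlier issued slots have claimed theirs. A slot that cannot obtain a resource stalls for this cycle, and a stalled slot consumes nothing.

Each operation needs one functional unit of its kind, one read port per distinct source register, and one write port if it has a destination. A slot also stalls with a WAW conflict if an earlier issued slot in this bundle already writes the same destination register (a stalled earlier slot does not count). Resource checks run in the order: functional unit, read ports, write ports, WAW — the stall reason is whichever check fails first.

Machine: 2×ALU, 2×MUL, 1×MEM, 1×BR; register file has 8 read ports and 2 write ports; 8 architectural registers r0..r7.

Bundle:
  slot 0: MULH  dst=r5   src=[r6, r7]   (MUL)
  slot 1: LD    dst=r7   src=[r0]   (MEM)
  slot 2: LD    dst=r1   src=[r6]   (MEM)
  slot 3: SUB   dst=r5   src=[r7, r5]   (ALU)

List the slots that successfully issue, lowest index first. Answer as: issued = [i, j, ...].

issued = [0, 1]

#0 MUL src=r6,r7 dispatched  <A:2 Mu:1 Ld:1 B:1 rd:6 wr:1>
#1 MEM src=r0 dispatched  <A:2 Mu:1 Ld:0 B:1 rd:5 wr:0>
#2 MEM src=r6 held:FU  <A:2 Mu:1 Ld:0 B:1 rd:5 wr:0>
#3 ALU src=r7,r5 held:WR_PORT  <A:2 Mu:1 Ld:0 B:1 rd:5 wr:0>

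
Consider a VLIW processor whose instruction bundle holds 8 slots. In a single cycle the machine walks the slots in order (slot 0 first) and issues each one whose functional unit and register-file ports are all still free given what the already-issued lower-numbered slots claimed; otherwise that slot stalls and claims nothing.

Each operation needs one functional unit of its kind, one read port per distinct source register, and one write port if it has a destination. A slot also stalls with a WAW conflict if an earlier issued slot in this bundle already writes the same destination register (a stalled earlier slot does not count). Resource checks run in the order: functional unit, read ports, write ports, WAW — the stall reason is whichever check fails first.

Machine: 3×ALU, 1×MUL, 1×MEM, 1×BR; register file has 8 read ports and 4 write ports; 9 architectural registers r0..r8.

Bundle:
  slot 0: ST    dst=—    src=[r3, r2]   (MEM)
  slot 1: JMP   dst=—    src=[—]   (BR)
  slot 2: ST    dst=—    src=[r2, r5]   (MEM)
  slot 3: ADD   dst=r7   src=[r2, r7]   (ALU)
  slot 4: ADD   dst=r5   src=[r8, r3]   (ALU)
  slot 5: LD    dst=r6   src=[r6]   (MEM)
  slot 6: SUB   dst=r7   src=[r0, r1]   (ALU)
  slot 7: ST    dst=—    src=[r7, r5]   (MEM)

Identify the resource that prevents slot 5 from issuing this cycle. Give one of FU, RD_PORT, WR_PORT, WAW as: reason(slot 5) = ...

reason(slot 5) = FU

#0 MEM src=r3,r2 dispatched  <A:3 Mu:1 Ld:0 B:1 rd:6 wr:4>
#1 BR src=- dispatched  <A:3 Mu:1 Ld:0 B:0 rd:6 wr:4>
#2 MEM src=r2,r5 held:FU  <A:3 Mu:1 Ld:0 B:0 rd:6 wr:4>
#3 ALU src=r2,r7 dispatched  <A:2 Mu:1 Ld:0 B:0 rd:4 wr:3>
#4 ALU src=r8,r3 dispatched  <A:1 Mu:1 Ld:0 B:0 rd:2 wr:2>
#5 MEM src=r6 held:FU  <A:1 Mu:1 Ld:0 B:0 rd:2 wr:2>
#6 ALU src=r0,r1 held:WAW  <A:1 Mu:1 Ld:0 B:0 rd:2 wr:2>
#7 MEM src=r7,r5 held:FU  <A:1 Mu:1 Ld:0 B:0 rd:2 wr:2>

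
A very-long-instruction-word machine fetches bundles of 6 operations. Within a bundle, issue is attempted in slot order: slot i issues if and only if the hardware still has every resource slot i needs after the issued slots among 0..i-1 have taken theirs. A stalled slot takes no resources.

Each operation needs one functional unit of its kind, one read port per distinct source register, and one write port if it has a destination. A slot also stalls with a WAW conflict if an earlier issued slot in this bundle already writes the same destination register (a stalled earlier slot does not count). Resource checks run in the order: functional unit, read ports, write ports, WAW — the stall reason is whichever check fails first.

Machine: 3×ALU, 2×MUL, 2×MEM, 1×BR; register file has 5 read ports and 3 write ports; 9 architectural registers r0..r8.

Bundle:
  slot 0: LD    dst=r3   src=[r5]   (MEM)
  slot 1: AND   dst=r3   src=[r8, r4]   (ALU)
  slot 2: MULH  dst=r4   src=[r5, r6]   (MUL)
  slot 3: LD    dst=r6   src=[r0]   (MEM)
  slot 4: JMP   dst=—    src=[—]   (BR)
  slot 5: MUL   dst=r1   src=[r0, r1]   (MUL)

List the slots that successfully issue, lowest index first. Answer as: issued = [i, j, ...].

(0) want 1×MEM +1rd +1wr — yes → AL3|MU2|ME1|BR1|rd4|wr2
(1) want 1×ALU +2rd +1wr — WAW → AL3|MU2|ME1|BR1|rd4|wr2
(2) want 1×MUL +2rd +1wr — yes → AL3|MU1|ME1|BR1|rd2|wr1
(3) want 1×MEM +1rd +1wr — yes → AL3|MU1|ME0|BR1|rd1|wr0
(4) want 1×BR +0rd +0wr — yes → AL3|MU1|ME0|BR0|rd1|wr0
(5) want 1×MUL +2rd +1wr — RD_PORT → AL3|MU1|ME0|BR0|rd1|wr0

issued = [0, 2, 3, 4]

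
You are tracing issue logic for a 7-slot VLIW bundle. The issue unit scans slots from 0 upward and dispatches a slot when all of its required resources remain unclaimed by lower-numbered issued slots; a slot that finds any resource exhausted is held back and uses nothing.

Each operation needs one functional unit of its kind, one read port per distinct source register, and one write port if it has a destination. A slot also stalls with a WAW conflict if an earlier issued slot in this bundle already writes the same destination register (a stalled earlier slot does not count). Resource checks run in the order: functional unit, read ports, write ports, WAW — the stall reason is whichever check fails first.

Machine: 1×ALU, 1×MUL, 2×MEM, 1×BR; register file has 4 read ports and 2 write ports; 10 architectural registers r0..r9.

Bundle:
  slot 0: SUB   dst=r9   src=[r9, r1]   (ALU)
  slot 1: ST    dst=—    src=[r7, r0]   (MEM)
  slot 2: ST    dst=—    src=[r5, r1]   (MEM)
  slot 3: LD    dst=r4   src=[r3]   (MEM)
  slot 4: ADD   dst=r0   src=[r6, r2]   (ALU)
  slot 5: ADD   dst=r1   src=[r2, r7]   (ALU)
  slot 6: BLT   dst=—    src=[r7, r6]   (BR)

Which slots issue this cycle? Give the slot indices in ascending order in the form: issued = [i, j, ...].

issued = [0, 1]

  0. ALU→r9 ⇒ go  {0A/1Mu/2Ld/1B | 2r 1w}
  1. MEM ⇒ go  {0A/1Mu/1Ld/1B | 0r 1w}
  2. MEM ⇒ no(RD_PORT)  {0A/1Mu/1Ld/1B | 0r 1w}
  3. MEM→r4 ⇒ no(RD_PORT)  {0A/1Mu/1Ld/1B | 0r 1w}
  4. ALU→r0 ⇒ no(FU)  {0A/1Mu/1Ld/1B | 0r 1w}
  5. ALU→r1 ⇒ no(FU)  {0A/1Mu/1Ld/1B | 0r 1w}
  6. BR ⇒ no(RD_PORT)  {0A/1Mu/1Ld/1B | 0r 1w}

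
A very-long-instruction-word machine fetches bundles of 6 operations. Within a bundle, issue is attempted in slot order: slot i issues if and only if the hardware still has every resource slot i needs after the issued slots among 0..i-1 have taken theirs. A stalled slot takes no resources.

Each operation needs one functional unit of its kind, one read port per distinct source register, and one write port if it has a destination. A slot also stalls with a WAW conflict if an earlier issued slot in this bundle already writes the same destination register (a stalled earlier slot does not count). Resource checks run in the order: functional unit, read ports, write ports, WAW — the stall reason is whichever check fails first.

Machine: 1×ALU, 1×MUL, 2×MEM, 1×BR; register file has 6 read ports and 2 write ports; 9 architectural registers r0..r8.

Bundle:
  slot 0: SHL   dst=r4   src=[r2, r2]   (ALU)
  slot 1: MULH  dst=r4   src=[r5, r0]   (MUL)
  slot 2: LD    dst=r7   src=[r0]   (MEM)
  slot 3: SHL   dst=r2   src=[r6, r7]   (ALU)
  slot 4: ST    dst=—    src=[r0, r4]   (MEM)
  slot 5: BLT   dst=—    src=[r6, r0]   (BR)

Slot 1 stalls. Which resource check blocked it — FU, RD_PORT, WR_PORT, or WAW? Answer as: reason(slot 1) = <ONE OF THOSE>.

(0) want 1×ALU +1rd +1wr — yes → AL0|MU1|ME2|BR1|rd5|wr1
(1) want 1×MUL +2rd +1wr — WAW → AL0|MU1|ME2|BR1|rd5|wr1
(2) want 1×MEM +1rd +1wr — yes → AL0|MU1|ME1|BR1|rd4|wr0
(3) want 1×ALU +2rd +1wr — FU → AL0|MU1|ME1|BR1|rd4|wr0
(4) want 1×MEM +2rd +0wr — yes → AL0|MU1|ME0|BR1|rd2|wr0
(5) want 1×BR +2rd +0wr — yes → AL0|MU1|ME0|BR0|rd0|wr0

reason(slot 1) = WAW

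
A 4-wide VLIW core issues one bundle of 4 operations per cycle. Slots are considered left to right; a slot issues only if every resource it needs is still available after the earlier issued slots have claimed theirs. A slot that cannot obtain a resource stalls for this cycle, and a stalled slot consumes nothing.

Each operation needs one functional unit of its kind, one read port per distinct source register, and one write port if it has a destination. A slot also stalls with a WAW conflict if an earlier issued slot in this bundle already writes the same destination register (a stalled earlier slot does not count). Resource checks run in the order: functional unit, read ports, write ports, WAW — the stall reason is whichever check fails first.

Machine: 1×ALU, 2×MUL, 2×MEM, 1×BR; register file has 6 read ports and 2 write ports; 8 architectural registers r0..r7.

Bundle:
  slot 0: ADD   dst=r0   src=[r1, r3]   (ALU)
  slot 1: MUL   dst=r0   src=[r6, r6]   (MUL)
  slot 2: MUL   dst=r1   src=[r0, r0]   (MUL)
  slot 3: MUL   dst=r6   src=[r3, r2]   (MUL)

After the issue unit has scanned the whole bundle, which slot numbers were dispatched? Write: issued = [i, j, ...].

  0. ALU→r0 ⇒ go  {0A/2Mu/2Ld/1B | 4r 1w}
  1. MUL→r0 ⇒ no(WAW)  {0A/2Mu/2Ld/1B | 4r 1w}
  2. MUL→r1 ⇒ go  {0A/1Mu/2Ld/1B | 3r 0w}
  3. MUL→r6 ⇒ no(WR_PORT)  {0A/1Mu/2Ld/1B | 3r 0w}

issued = [0, 2]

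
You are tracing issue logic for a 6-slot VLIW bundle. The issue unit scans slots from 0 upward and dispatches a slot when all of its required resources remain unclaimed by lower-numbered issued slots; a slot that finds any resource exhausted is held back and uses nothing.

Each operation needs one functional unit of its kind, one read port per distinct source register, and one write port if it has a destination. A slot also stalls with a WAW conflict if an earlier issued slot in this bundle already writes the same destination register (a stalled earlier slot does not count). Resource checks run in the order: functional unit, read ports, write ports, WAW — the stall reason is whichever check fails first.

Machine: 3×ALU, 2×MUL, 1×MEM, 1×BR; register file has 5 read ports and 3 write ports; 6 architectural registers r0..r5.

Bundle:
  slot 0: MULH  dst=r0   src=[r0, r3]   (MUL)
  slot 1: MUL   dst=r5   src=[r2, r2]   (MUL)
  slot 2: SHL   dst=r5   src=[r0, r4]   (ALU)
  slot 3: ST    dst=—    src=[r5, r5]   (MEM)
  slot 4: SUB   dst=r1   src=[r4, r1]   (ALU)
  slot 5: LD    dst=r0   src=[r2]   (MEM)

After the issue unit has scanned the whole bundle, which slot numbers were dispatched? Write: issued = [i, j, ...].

issued = [0, 1, 3]

  0. MUL→r0 ⇒ go  {3A/1Mu/1Ld/1B | 3r 2w}
  1. MUL→r5 ⇒ go  {3A/0Mu/1Ld/1B | 2r 1w}
  2. ALU→r5 ⇒ no(WAW)  {3A/0Mu/1Ld/1B | 2r 1w}
  3. MEM ⇒ go  {3A/0Mu/0Ld/1B | 1r 1w}
  4. ALU→r1 ⇒ no(RD_PORT)  {3A/0Mu/0Ld/1B | 1r 1w}
  5. MEM→r0 ⇒ no(FU)  {3A/0Mu/0Ld/1B | 1r 1w}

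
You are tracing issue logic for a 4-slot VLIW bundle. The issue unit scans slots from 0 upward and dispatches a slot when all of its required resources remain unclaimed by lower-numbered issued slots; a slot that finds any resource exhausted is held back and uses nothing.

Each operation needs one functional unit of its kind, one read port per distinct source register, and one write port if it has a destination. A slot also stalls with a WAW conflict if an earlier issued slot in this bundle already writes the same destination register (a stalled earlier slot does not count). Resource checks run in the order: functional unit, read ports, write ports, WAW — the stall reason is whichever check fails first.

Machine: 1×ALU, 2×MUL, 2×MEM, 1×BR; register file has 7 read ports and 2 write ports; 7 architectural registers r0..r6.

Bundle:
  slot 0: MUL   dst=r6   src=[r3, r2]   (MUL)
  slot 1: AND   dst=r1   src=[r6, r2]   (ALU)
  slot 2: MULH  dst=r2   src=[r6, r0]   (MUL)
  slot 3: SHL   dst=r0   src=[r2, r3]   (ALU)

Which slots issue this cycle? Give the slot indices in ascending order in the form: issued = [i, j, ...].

  0. MUL→r6 ⇒ go  {1A/1Mu/2Ld/1B | 5r 1w}
  1. ALU→r1 ⇒ go  {0A/1Mu/2Ld/1B | 3r 0w}
  2. MUL→r2 ⇒ no(WR_PORT)  {0A/1Mu/2Ld/1B | 3r 0w}
  3. ALU→r0 ⇒ no(FU)  {0A/1Mu/2Ld/1B | 3r 0w}

issued = [0, 1]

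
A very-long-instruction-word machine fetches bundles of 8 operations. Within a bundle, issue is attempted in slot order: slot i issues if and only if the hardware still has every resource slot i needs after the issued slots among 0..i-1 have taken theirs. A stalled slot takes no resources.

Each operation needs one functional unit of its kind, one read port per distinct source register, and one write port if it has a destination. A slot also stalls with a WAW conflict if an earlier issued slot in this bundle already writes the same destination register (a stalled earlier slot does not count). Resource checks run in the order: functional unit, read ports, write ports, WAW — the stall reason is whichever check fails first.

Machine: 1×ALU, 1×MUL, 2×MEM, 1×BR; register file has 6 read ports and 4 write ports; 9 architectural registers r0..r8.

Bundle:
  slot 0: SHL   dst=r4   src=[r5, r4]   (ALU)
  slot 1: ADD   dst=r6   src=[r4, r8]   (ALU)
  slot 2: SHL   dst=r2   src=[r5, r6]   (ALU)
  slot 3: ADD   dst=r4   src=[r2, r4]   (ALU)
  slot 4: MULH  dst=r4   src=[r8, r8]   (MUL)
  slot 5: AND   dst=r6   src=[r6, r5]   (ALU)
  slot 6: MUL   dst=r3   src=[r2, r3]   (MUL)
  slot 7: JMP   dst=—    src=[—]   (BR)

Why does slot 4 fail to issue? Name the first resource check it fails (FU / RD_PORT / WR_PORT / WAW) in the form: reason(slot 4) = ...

slot 0 (ALU): ISSUE — free A0,Mu1,Ld2,B1 rp4 wp3
slot 1 (ALU): stall FU — free A0,Mu1,Ld2,B1 rp4 wp3
slot 2 (ALU): stall FU — free A0,Mu1,Ld2,B1 rp4 wp3
slot 3 (ALU): stall FU — free A0,Mu1,Ld2,B1 rp4 wp3
slot 4 (MUL): stall WAW — free A0,Mu1,Ld2,B1 rp4 wp3
slot 5 (ALU): stall FU — free A0,Mu1,Ld2,B1 rp4 wp3
slot 6 (MUL): ISSUE — free A0,Mu0,Ld2,B1 rp2 wp2
slot 7 (BR): ISSUE — free A0,Mu0,Ld2,B0 rp2 wp2

reason(slot 4) = WAW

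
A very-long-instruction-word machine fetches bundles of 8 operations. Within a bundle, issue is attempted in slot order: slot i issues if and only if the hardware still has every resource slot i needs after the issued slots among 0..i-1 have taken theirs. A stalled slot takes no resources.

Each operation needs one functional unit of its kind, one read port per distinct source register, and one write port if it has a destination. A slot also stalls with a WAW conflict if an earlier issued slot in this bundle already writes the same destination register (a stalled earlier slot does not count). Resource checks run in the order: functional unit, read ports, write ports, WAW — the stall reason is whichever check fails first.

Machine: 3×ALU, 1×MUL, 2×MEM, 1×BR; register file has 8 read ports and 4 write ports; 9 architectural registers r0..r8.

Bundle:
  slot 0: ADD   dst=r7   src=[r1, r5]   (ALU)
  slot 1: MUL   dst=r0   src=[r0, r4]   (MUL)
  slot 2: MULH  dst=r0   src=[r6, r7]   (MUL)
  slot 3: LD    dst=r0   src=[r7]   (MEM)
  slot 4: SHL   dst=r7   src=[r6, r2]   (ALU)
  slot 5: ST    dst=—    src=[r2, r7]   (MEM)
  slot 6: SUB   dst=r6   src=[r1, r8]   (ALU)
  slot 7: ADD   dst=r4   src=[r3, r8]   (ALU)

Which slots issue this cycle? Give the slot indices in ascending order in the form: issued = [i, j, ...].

slot 0 (ALU): ISSUE — free A2,Mu1,Ld2,B1 rp6 wp3
slot 1 (MUL): ISSUE — free A2,Mu0,Ld2,B1 rp4 wp2
slot 2 (MUL): stall FU — free A2,Mu0,Ld2,B1 rp4 wp2
slot 3 (MEM): stall WAW — free A2,Mu0,Ld2,B1 rp4 wp2
slot 4 (ALU): stall WAW — free A2,Mu0,Ld2,B1 rp4 wp2
slot 5 (MEM): ISSUE — free A2,Mu0,Ld1,B1 rp2 wp2
slot 6 (ALU): ISSUE — free A1,Mu0,Ld1,B1 rp0 wp1
slot 7 (ALU): stall RD_PORT — free A1,Mu0,Ld1,B1 rp0 wp1

issued = [0, 1, 5, 6]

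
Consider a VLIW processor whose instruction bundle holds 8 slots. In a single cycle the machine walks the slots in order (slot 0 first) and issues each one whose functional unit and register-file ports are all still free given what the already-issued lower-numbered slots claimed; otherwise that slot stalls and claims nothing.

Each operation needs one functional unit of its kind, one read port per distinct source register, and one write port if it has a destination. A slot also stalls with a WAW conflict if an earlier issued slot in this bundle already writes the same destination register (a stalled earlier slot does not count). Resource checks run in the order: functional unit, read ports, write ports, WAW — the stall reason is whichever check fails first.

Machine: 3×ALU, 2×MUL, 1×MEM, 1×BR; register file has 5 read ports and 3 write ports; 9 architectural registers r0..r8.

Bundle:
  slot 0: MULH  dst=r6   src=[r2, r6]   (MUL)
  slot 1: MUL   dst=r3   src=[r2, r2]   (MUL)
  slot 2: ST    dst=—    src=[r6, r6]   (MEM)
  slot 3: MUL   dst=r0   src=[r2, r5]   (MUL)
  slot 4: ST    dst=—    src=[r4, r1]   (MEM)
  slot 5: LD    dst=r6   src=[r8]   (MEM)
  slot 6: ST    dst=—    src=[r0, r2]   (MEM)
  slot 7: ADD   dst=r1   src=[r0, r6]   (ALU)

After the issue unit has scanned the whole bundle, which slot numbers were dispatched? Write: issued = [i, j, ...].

slot 0 (MUL): ISSUE — free A3,Mu1,Ld1,B1 rp3 wp2
slot 1 (MUL): ISSUE — free A3,Mu0,Ld1,B1 rp2 wp1
slot 2 (MEM): ISSUE — free A3,Mu0,Ld0,B1 rp1 wp1
slot 3 (MUL): stall FU — free A3,Mu0,Ld0,B1 rp1 wp1
slot 4 (MEM): stall FU — free A3,Mu0,Ld0,B1 rp1 wp1
slot 5 (MEM): stall FU — free A3,Mu0,Ld0,B1 rp1 wp1
slot 6 (MEM): stall FU — free A3,Mu0,Ld0,B1 rp1 wp1
slot 7 (ALU): stall RD_PORT — free A3,Mu0,Ld0,B1 rp1 wp1

issued = [0, 1, 2]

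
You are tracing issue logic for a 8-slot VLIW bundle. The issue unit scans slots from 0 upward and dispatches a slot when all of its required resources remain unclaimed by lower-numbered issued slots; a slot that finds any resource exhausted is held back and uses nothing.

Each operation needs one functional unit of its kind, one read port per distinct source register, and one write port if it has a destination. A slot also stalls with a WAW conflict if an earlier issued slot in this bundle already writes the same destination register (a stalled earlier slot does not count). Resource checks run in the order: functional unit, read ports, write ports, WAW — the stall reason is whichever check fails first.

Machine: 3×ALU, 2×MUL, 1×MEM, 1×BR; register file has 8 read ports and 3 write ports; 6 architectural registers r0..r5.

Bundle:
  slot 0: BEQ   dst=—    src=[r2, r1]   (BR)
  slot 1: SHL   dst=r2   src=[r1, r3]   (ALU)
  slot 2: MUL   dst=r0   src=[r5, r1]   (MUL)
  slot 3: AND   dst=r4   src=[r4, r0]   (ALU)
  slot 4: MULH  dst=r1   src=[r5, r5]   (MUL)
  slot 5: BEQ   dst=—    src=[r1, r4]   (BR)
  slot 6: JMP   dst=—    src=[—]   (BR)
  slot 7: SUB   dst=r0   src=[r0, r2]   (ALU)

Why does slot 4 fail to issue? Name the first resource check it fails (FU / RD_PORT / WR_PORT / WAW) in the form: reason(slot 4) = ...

slot 0 (BR): ISSUE — free A3,Mu2,Ld1,B0 rp6 wp3
slot 1 (ALU): ISSUE — free A2,Mu2,Ld1,B0 rp4 wp2
slot 2 (MUL): ISSUE — free A2,Mu1,Ld1,B0 rp2 wp1
slot 3 (ALU): ISSUE — free A1,Mu1,Ld1,B0 rp0 wp0
slot 4 (MUL): stall RD_PORT — free A1,Mu1,Ld1,B0 rp0 wp0
slot 5 (BR): stall FU — free A1,Mu1,Ld1,B0 rp0 wp0
slot 6 (BR): stall FU — free A1,Mu1,Ld1,B0 rp0 wp0
slot 7 (ALU): stall RD_PORT — free A1,Mu1,Ld1,B0 rp0 wp0

reason(slot 4) = RD_PORT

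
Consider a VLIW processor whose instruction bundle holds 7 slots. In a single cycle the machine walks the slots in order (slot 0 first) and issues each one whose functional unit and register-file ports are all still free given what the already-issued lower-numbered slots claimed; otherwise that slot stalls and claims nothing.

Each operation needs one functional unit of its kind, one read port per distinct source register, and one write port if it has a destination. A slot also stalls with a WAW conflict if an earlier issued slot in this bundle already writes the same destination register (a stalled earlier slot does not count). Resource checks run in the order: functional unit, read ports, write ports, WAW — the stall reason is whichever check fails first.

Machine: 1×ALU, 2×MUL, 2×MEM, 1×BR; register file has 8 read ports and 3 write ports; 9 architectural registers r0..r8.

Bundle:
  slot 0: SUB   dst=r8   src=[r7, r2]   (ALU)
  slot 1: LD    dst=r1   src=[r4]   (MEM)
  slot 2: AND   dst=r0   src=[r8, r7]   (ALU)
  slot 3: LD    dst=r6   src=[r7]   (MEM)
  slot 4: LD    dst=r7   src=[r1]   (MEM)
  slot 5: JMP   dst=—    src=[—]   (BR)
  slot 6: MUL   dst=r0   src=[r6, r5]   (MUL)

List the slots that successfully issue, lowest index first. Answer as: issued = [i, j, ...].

issued = [0, 1, 3, 5]

[0] ALU needs rd=2 wr=1: ok; after: ALU=0 MUL=2 MEM=2 BR=1, R=6, W=2
[1] MEM needs rd=1 wr=1: ok; after: ALU=0 MUL=2 MEM=1 BR=1, R=5, W=1
[2] ALU needs rd=2 wr=1: FU; after: ALU=0 MUL=2 MEM=1 BR=1, R=5, W=1
[3] MEM needs rd=1 wr=1: ok; after: ALU=0 MUL=2 MEM=0 BR=1, R=4, W=0
[4] MEM needs rd=1 wr=1: FU; after: ALU=0 MUL=2 MEM=0 BR=1, R=4, W=0
[5] BR needs rd=0 wr=0: ok; after: ALU=0 MUL=2 MEM=0 BR=0, R=4, W=0
[6] MUL needs rd=2 wr=1: WR_PORT; after: ALU=0 MUL=2 MEM=0 BR=0, R=4, W=0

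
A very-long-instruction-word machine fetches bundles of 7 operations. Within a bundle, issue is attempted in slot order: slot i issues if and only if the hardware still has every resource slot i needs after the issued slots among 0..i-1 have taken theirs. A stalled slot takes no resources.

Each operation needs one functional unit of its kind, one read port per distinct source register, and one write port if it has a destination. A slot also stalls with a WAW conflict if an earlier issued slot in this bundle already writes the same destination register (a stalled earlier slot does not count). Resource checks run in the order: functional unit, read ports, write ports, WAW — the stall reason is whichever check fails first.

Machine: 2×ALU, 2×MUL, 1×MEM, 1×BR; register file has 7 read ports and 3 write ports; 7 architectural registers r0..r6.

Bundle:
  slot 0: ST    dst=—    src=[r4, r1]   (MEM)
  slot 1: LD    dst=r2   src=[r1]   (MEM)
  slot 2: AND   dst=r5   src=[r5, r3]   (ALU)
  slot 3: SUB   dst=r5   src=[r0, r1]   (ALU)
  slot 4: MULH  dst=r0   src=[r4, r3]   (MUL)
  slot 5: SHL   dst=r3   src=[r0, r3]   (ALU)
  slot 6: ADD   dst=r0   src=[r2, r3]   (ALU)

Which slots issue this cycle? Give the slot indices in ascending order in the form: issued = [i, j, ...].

issued = [0, 2, 4]

(0) want 1×MEM +2rd +0wr — yes → AL2|MU2|ME0|BR1|rd5|wr3
(1) want 1×MEM +1rd +1wr — FU → AL2|MU2|ME0|BR1|rd5|wr3
(2) want 1×ALU +2rd +1wr — yes → AL1|MU2|ME0|BR1|rd3|wr2
(3) want 1×ALU +2rd +1wr — WAW → AL1|MU2|ME0|BR1|rd3|wr2
(4) want 1×MUL +2rd +1wr — yes → AL1|MU1|ME0|BR1|rd1|wr1
(5) want 1×ALU +2rd +1wr — RD_PORT → AL1|MU1|ME0|BR1|rd1|wr1
(6) want 1×ALU +2rd +1wr — RD_PORT → AL1|MU1|ME0|BR1|rd1|wr1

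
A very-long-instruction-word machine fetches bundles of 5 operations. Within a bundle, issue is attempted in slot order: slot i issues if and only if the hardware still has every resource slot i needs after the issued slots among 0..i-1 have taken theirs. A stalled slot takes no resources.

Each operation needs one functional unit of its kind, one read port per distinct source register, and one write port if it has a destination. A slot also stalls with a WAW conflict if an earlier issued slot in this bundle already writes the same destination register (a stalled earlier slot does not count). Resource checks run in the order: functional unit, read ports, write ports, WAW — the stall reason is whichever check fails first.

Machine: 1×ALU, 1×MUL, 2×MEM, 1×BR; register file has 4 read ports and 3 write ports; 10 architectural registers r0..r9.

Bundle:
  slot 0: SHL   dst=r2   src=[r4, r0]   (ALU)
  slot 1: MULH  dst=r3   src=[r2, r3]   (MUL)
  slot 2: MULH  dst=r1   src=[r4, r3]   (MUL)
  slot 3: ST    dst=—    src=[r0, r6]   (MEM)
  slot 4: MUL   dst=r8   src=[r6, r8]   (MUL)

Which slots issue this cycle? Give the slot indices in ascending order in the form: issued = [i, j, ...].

#0 ALU src=r4,r0 dispatched  <A:0 Mu:1 Ld:2 B:1 rd:2 wr:2>
#1 MUL src=r2,r3 dispatched  <A:0 Mu:0 Ld:2 B:1 rd:0 wr:1>
#2 MUL src=r4,r3 held:FU  <A:0 Mu:0 Ld:2 B:1 rd:0 wr:1>
#3 MEM src=r0,r6 held:RD_PORT  <A:0 Mu:0 Ld:2 B:1 rd:0 wr:1>
#4 MUL src=r6,r8 held:FU  <A:0 Mu:0 Ld:2 B:1 rd:0 wr:1>

issued = [0, 1]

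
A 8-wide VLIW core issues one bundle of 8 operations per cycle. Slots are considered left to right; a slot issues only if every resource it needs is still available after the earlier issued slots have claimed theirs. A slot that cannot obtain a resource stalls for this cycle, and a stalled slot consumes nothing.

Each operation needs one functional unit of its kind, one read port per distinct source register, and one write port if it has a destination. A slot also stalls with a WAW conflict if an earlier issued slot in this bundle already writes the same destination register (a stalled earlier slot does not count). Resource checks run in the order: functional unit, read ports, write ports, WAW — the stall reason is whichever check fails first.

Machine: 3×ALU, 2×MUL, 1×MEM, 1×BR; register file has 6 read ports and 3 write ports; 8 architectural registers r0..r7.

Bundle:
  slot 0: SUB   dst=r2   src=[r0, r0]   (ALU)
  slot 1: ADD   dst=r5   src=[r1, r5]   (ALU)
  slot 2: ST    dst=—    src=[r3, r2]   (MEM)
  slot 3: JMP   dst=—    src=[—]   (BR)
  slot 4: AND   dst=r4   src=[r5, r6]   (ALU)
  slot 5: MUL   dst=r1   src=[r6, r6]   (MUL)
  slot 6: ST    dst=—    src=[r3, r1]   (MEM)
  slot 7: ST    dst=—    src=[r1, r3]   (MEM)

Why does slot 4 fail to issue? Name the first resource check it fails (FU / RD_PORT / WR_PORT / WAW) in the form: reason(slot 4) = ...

reason(slot 4) = RD_PORT

slot 0 (ALU): ISSUE — free A2,Mu2,Ld1,B1 rp5 wp2
slot 1 (ALU): ISSUE — free A1,Mu2,Ld1,B1 rp3 wp1
slot 2 (MEM): ISSUE — free A1,Mu2,Ld0,B1 rp1 wp1
slot 3 (BR): ISSUE — free A1,Mu2,Ld0,B0 rp1 wp1
slot 4 (ALU): stall RD_PORT — free A1,Mu2,Ld0,B0 rp1 wp1
slot 5 (MUL): ISSUE — free A1,Mu1,Ld0,B0 rp0 wp0
slot 6 (MEM): stall FU — free A1,Mu1,Ld0,B0 rp0 wp0
slot 7 (MEM): stall FU — free A1,Mu1,Ld0,B0 rp0 wp0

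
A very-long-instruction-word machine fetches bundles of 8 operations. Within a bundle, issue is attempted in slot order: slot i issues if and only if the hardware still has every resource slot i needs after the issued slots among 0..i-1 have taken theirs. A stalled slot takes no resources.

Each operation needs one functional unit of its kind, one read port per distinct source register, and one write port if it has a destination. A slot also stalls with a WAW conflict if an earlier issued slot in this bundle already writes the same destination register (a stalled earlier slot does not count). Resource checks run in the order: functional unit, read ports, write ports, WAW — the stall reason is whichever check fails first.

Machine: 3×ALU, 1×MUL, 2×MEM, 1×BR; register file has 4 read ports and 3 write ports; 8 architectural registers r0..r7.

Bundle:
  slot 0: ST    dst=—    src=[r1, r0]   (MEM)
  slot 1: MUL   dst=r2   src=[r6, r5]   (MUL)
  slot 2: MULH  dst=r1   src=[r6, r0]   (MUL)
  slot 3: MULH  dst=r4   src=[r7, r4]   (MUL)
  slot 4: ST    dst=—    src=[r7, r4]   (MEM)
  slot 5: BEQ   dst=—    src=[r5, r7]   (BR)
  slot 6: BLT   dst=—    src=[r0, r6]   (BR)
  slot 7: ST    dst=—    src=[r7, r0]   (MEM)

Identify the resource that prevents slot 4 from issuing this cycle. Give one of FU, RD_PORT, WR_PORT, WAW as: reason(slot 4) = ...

(0) want 1×MEM +2rd +0wr — yes → AL3|MU1|ME1|BR1|rd2|wr3
(1) want 1×MUL +2rd +1wr — yes → AL3|MU0|ME1|BR1|rd0|wr2
(2) want 1×MUL +2rd +1wr — FU → AL3|MU0|ME1|BR1|rd0|wr2
(3) want 1×MUL +2rd +1wr — FU → AL3|MU0|ME1|BR1|rd0|wr2
(4) want 1×MEM +2rd +0wr — RD_PORT → AL3|MU0|ME1|BR1|rd0|wr2
(5) want 1×BR +2rd +0wr — RD_PORT → AL3|MU0|ME1|BR1|rd0|wr2
(6) want 1×BR +2rd +0wr — RD_PORT → AL3|MU0|ME1|BR1|rd0|wr2
(7) want 1×MEM +2rd +0wr — RD_PORT → AL3|MU0|ME1|BR1|rd0|wr2

reason(slot 4) = RD_PORT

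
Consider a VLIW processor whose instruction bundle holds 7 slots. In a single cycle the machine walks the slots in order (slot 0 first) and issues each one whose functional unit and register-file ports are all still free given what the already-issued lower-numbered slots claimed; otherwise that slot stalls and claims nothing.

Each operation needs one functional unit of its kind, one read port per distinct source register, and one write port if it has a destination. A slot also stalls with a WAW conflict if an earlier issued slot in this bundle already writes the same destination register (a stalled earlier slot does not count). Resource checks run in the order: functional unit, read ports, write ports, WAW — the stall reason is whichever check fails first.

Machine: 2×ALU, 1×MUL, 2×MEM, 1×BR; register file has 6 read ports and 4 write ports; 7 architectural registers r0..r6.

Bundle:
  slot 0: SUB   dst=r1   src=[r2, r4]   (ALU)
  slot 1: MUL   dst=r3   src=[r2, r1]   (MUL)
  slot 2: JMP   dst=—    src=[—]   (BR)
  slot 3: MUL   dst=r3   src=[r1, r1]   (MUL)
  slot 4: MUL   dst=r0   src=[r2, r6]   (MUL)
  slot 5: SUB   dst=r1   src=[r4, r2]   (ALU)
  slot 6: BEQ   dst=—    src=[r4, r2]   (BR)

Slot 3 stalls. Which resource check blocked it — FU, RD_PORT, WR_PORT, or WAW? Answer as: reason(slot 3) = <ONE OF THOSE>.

reason(slot 3) = FU

[0] ALU needs rd=2 wr=1: ok; after: ALU=1 MUL=1 MEM=2 BR=1, R=4, W=3
[1] MUL needs rd=2 wr=1: ok; after: ALU=1 MUL=0 MEM=2 BR=1, R=2, W=2
[2] BR needs rd=0 wr=0: ok; after: ALU=1 MUL=0 MEM=2 BR=0, R=2, W=2
[3] MUL needs rd=1 wr=1: FU; after: ALU=1 MUL=0 MEM=2 BR=0, R=2, W=2
[4] MUL needs rd=2 wr=1: FU; after: ALU=1 MUL=0 MEM=2 BR=0, R=2, W=2
[5] ALU needs rd=2 wr=1: WAW; after: ALU=1 MUL=0 MEM=2 BR=0, R=2, W=2
[6] BR needs rd=2 wr=0: FU; after: ALU=1 MUL=0 MEM=2 BR=0, R=2, W=2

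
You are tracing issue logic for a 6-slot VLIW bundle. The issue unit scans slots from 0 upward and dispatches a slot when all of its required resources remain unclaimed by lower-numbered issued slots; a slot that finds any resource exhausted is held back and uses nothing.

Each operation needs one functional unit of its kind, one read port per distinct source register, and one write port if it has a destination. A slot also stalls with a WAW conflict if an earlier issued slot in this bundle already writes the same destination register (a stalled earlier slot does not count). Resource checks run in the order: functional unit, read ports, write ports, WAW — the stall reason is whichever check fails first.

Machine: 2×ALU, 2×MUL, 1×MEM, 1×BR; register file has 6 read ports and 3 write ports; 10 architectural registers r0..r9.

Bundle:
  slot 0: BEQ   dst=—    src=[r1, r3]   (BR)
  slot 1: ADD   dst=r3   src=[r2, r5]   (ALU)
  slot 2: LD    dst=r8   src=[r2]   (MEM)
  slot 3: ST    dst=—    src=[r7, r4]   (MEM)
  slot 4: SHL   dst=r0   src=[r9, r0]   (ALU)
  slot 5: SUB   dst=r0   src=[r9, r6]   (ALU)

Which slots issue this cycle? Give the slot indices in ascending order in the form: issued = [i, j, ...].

#0 BR src=r1,r3 dispatched  <A:2 Mu:2 Ld:1 B:0 rd:4 wr:3>
#1 ALU src=r2,r5 dispatched  <A:1 Mu:2 Ld:1 B:0 rd:2 wr:2>
#2 MEM src=r2 dispatched  <A:1 Mu:2 Ld:0 B:0 rd:1 wr:1>
#3 MEM src=r7,r4 held:FU  <A:1 Mu:2 Ld:0 B:0 rd:1 wr:1>
#4 ALU src=r9,r0 held:RD_PORT  <A:1 Mu:2 Ld:0 B:0 rd:1 wr:1>
#5 ALU src=r9,r6 held:RD_PORT  <A:1 Mu:2 Ld:0 B:0 rd:1 wr:1>

issued = [0, 1, 2]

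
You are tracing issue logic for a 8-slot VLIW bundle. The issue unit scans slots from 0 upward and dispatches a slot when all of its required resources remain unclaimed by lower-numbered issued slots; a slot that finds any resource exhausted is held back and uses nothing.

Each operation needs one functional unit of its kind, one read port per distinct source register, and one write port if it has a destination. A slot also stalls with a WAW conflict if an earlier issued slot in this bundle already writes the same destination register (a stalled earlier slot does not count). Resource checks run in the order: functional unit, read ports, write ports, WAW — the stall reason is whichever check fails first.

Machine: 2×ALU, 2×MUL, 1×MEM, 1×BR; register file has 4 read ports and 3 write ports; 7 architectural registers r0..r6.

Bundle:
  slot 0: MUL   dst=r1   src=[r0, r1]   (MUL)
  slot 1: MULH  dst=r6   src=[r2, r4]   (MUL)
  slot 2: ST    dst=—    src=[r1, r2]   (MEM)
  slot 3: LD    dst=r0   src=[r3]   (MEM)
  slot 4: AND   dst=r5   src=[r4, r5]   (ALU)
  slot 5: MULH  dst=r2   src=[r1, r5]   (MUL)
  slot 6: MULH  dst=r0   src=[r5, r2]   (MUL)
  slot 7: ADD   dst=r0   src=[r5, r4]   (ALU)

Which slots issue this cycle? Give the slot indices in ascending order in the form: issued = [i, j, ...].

  0. MUL→r1 ⇒ go  {2A/1Mu/1Ld/1B | 2r 2w}
  1. MUL→r6 ⇒ go  {2A/0Mu/1Ld/1B | 0r 1w}
  2. MEM ⇒ no(RD_PORT)  {2A/0Mu/1Ld/1B | 0r 1w}
  3. MEM→r0 ⇒ no(RD_PORT)  {2A/0Mu/1Ld/1B | 0r 1w}
  4. ALU→r5 ⇒ no(RD_PORT)  {2A/0Mu/1Ld/1B | 0r 1w}
  5. MUL→r2 ⇒ no(FU)  {2A/0Mu/1Ld/1B | 0r 1w}
  6. MUL→r0 ⇒ no(FU)  {2A/0Mu/1Ld/1B | 0r 1w}
  7. ALU→r0 ⇒ no(RD_PORT)  {2A/0Mu/1Ld/1B | 0r 1w}

issued = [0, 1]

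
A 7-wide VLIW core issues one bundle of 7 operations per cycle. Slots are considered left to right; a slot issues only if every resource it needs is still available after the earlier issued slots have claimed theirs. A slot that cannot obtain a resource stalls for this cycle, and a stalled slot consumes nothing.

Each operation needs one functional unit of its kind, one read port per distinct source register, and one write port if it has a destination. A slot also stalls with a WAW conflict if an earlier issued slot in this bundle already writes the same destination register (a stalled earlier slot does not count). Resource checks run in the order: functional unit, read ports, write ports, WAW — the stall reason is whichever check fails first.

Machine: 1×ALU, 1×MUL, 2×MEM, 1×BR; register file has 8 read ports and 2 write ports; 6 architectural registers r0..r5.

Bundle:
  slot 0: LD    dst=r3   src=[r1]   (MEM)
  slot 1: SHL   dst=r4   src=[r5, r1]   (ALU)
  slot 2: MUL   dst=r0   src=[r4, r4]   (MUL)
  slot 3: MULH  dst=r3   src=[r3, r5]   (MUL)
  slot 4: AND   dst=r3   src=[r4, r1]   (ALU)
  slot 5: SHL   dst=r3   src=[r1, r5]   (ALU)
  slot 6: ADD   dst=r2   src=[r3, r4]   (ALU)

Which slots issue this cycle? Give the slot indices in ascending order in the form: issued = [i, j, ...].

issued = [0, 1]

#0 MEM src=r1 dispatched  <A:1 Mu:1 Ld:1 B:1 rd:7 wr:1>
#1 ALU src=r5,r1 dispatched  <A:0 Mu:1 Ld:1 B:1 rd:5 wr:0>
#2 MUL src=r4,r4 held:WR_PORT  <A:0 Mu:1 Ld:1 B:1 rd:5 wr:0>
#3 MUL src=r3,r5 held:WR_PORT  <A:0 Mu:1 Ld:1 B:1 rd:5 wr:0>
#4 ALU src=r4,r1 held:FU  <A:0 Mu:1 Ld:1 B:1 rd:5 wr:0>
#5 ALU src=r1,r5 held:FU  <A:0 Mu:1 Ld:1 B:1 rd:5 wr:0>
#6 ALU src=r3,r4 held:FU  <A:0 Mu:1 Ld:1 B:1 rd:5 wr:0>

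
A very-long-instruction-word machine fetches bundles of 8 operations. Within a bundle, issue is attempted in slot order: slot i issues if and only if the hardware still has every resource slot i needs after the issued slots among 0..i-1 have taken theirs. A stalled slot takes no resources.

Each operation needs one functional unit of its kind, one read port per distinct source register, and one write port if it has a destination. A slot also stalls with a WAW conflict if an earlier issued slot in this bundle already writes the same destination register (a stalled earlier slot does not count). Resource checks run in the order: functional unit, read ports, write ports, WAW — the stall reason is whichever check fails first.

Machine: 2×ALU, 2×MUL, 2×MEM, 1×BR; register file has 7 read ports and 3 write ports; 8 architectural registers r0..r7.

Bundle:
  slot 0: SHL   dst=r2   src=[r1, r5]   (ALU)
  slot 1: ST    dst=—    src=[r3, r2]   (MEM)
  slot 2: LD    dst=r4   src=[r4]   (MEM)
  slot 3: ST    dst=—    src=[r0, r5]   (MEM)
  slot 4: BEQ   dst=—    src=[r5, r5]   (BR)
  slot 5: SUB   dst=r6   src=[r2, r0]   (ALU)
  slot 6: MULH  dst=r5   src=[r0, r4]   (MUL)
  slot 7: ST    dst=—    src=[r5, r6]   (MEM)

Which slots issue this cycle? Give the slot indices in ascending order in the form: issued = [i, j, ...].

(0) want 1×ALU +2rd +1wr — yes → AL1|MU2|ME2|BR1|rd5|wr2
(1) want 1×MEM +2rd +0wr — yes → AL1|MU2|ME1|BR1|rd3|wr2
(2) want 1×MEM +1rd +1wr — yes → AL1|MU2|ME0|BR1|rd2|wr1
(3) want 1×MEM +2rd +0wr — FU → AL1|MU2|ME0|BR1|rd2|wr1
(4) want 1×BR +1rd +0wr — yes → AL1|MU2|ME0|BR0|rd1|wr1
(5) want 1×ALU +2rd +1wr — RD_PORT → AL1|MU2|ME0|BR0|rd1|wr1
(6) want 1×MUL +2rd +1wr — RD_PORT → AL1|MU2|ME0|BR0|rd1|wr1
(7) want 1×MEM +2rd +0wr — FU → AL1|MU2|ME0|BR0|rd1|wr1

issued = [0, 1, 2, 4]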